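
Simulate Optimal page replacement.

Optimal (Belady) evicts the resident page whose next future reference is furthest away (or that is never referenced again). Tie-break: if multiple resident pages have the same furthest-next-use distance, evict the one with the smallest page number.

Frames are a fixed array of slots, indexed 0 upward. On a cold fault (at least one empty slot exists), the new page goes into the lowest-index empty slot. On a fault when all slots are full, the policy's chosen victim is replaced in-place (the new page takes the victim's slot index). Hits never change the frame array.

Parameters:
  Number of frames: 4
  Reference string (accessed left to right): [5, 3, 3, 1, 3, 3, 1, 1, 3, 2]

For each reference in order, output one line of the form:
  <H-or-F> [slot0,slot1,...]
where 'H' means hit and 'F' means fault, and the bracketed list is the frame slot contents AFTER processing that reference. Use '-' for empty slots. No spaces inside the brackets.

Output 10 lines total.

F [5,-,-,-]
F [5,3,-,-]
H [5,3,-,-]
F [5,3,1,-]
H [5,3,1,-]
H [5,3,1,-]
H [5,3,1,-]
H [5,3,1,-]
H [5,3,1,-]
F [5,3,1,2]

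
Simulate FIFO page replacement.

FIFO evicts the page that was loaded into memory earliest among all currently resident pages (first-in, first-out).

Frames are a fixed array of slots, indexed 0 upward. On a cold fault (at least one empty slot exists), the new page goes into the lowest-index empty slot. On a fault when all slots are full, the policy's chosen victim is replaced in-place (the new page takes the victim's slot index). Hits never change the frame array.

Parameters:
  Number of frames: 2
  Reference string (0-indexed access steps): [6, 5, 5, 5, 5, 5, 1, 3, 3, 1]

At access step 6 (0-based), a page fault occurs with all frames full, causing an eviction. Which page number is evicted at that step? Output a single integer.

Answer: 6

Derivation:
Step 0: ref 6 -> FAULT, frames=[6,-]
Step 1: ref 5 -> FAULT, frames=[6,5]
Step 2: ref 5 -> HIT, frames=[6,5]
Step 3: ref 5 -> HIT, frames=[6,5]
Step 4: ref 5 -> HIT, frames=[6,5]
Step 5: ref 5 -> HIT, frames=[6,5]
Step 6: ref 1 -> FAULT, evict 6, frames=[1,5]
At step 6: evicted page 6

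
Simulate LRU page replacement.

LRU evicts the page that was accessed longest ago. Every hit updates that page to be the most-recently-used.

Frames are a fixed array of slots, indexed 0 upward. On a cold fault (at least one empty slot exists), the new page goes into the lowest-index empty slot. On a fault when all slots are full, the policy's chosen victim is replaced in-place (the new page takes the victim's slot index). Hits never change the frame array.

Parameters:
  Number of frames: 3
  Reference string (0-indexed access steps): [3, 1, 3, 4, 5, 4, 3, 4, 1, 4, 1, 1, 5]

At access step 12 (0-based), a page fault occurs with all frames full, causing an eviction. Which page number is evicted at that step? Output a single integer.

Answer: 3

Derivation:
Step 0: ref 3 -> FAULT, frames=[3,-,-]
Step 1: ref 1 -> FAULT, frames=[3,1,-]
Step 2: ref 3 -> HIT, frames=[3,1,-]
Step 3: ref 4 -> FAULT, frames=[3,1,4]
Step 4: ref 5 -> FAULT, evict 1, frames=[3,5,4]
Step 5: ref 4 -> HIT, frames=[3,5,4]
Step 6: ref 3 -> HIT, frames=[3,5,4]
Step 7: ref 4 -> HIT, frames=[3,5,4]
Step 8: ref 1 -> FAULT, evict 5, frames=[3,1,4]
Step 9: ref 4 -> HIT, frames=[3,1,4]
Step 10: ref 1 -> HIT, frames=[3,1,4]
Step 11: ref 1 -> HIT, frames=[3,1,4]
Step 12: ref 5 -> FAULT, evict 3, frames=[5,1,4]
At step 12: evicted page 3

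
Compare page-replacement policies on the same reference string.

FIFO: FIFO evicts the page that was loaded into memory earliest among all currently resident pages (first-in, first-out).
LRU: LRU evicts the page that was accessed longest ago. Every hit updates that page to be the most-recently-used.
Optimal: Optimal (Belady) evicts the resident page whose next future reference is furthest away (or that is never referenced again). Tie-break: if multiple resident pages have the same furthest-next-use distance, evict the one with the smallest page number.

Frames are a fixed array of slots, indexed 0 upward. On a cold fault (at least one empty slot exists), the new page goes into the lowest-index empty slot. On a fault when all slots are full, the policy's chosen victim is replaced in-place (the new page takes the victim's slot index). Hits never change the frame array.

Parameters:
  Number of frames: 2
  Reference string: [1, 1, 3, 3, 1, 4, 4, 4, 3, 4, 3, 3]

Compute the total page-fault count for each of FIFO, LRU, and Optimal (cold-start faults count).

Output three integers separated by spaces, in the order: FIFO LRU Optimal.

Answer: 3 4 3

Derivation:
--- FIFO ---
  step 0: ref 1 -> FAULT, frames=[1,-] (faults so far: 1)
  step 1: ref 1 -> HIT, frames=[1,-] (faults so far: 1)
  step 2: ref 3 -> FAULT, frames=[1,3] (faults so far: 2)
  step 3: ref 3 -> HIT, frames=[1,3] (faults so far: 2)
  step 4: ref 1 -> HIT, frames=[1,3] (faults so far: 2)
  step 5: ref 4 -> FAULT, evict 1, frames=[4,3] (faults so far: 3)
  step 6: ref 4 -> HIT, frames=[4,3] (faults so far: 3)
  step 7: ref 4 -> HIT, frames=[4,3] (faults so far: 3)
  step 8: ref 3 -> HIT, frames=[4,3] (faults so far: 3)
  step 9: ref 4 -> HIT, frames=[4,3] (faults so far: 3)
  step 10: ref 3 -> HIT, frames=[4,3] (faults so far: 3)
  step 11: ref 3 -> HIT, frames=[4,3] (faults so far: 3)
  FIFO total faults: 3
--- LRU ---
  step 0: ref 1 -> FAULT, frames=[1,-] (faults so far: 1)
  step 1: ref 1 -> HIT, frames=[1,-] (faults so far: 1)
  step 2: ref 3 -> FAULT, frames=[1,3] (faults so far: 2)
  step 3: ref 3 -> HIT, frames=[1,3] (faults so far: 2)
  step 4: ref 1 -> HIT, frames=[1,3] (faults so far: 2)
  step 5: ref 4 -> FAULT, evict 3, frames=[1,4] (faults so far: 3)
  step 6: ref 4 -> HIT, frames=[1,4] (faults so far: 3)
  step 7: ref 4 -> HIT, frames=[1,4] (faults so far: 3)
  step 8: ref 3 -> FAULT, evict 1, frames=[3,4] (faults so far: 4)
  step 9: ref 4 -> HIT, frames=[3,4] (faults so far: 4)
  step 10: ref 3 -> HIT, frames=[3,4] (faults so far: 4)
  step 11: ref 3 -> HIT, frames=[3,4] (faults so far: 4)
  LRU total faults: 4
--- Optimal ---
  step 0: ref 1 -> FAULT, frames=[1,-] (faults so far: 1)
  step 1: ref 1 -> HIT, frames=[1,-] (faults so far: 1)
  step 2: ref 3 -> FAULT, frames=[1,3] (faults so far: 2)
  step 3: ref 3 -> HIT, frames=[1,3] (faults so far: 2)
  step 4: ref 1 -> HIT, frames=[1,3] (faults so far: 2)
  step 5: ref 4 -> FAULT, evict 1, frames=[4,3] (faults so far: 3)
  step 6: ref 4 -> HIT, frames=[4,3] (faults so far: 3)
  step 7: ref 4 -> HIT, frames=[4,3] (faults so far: 3)
  step 8: ref 3 -> HIT, frames=[4,3] (faults so far: 3)
  step 9: ref 4 -> HIT, frames=[4,3] (faults so far: 3)
  step 10: ref 3 -> HIT, frames=[4,3] (faults so far: 3)
  step 11: ref 3 -> HIT, frames=[4,3] (faults so far: 3)
  Optimal total faults: 3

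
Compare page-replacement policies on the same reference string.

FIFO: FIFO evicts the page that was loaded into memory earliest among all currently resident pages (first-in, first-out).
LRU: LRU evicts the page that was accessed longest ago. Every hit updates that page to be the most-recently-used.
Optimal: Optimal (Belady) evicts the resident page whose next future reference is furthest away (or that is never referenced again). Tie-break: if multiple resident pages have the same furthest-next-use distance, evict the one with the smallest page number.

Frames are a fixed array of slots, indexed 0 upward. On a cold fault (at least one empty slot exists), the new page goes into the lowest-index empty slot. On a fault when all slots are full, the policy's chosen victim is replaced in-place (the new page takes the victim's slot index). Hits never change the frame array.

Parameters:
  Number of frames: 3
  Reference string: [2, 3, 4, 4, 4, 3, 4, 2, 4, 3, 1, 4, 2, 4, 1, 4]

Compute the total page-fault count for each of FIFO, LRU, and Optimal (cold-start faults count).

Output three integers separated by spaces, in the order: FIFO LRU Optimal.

Answer: 5 5 4

Derivation:
--- FIFO ---
  step 0: ref 2 -> FAULT, frames=[2,-,-] (faults so far: 1)
  step 1: ref 3 -> FAULT, frames=[2,3,-] (faults so far: 2)
  step 2: ref 4 -> FAULT, frames=[2,3,4] (faults so far: 3)
  step 3: ref 4 -> HIT, frames=[2,3,4] (faults so far: 3)
  step 4: ref 4 -> HIT, frames=[2,3,4] (faults so far: 3)
  step 5: ref 3 -> HIT, frames=[2,3,4] (faults so far: 3)
  step 6: ref 4 -> HIT, frames=[2,3,4] (faults so far: 3)
  step 7: ref 2 -> HIT, frames=[2,3,4] (faults so far: 3)
  step 8: ref 4 -> HIT, frames=[2,3,4] (faults so far: 3)
  step 9: ref 3 -> HIT, frames=[2,3,4] (faults so far: 3)
  step 10: ref 1 -> FAULT, evict 2, frames=[1,3,4] (faults so far: 4)
  step 11: ref 4 -> HIT, frames=[1,3,4] (faults so far: 4)
  step 12: ref 2 -> FAULT, evict 3, frames=[1,2,4] (faults so far: 5)
  step 13: ref 4 -> HIT, frames=[1,2,4] (faults so far: 5)
  step 14: ref 1 -> HIT, frames=[1,2,4] (faults so far: 5)
  step 15: ref 4 -> HIT, frames=[1,2,4] (faults so far: 5)
  FIFO total faults: 5
--- LRU ---
  step 0: ref 2 -> FAULT, frames=[2,-,-] (faults so far: 1)
  step 1: ref 3 -> FAULT, frames=[2,3,-] (faults so far: 2)
  step 2: ref 4 -> FAULT, frames=[2,3,4] (faults so far: 3)
  step 3: ref 4 -> HIT, frames=[2,3,4] (faults so far: 3)
  step 4: ref 4 -> HIT, frames=[2,3,4] (faults so far: 3)
  step 5: ref 3 -> HIT, frames=[2,3,4] (faults so far: 3)
  step 6: ref 4 -> HIT, frames=[2,3,4] (faults so far: 3)
  step 7: ref 2 -> HIT, frames=[2,3,4] (faults so far: 3)
  step 8: ref 4 -> HIT, frames=[2,3,4] (faults so far: 3)
  step 9: ref 3 -> HIT, frames=[2,3,4] (faults so far: 3)
  step 10: ref 1 -> FAULT, evict 2, frames=[1,3,4] (faults so far: 4)
  step 11: ref 4 -> HIT, frames=[1,3,4] (faults so far: 4)
  step 12: ref 2 -> FAULT, evict 3, frames=[1,2,4] (faults so far: 5)
  step 13: ref 4 -> HIT, frames=[1,2,4] (faults so far: 5)
  step 14: ref 1 -> HIT, frames=[1,2,4] (faults so far: 5)
  step 15: ref 4 -> HIT, frames=[1,2,4] (faults so far: 5)
  LRU total faults: 5
--- Optimal ---
  step 0: ref 2 -> FAULT, frames=[2,-,-] (faults so far: 1)
  step 1: ref 3 -> FAULT, frames=[2,3,-] (faults so far: 2)
  step 2: ref 4 -> FAULT, frames=[2,3,4] (faults so far: 3)
  step 3: ref 4 -> HIT, frames=[2,3,4] (faults so far: 3)
  step 4: ref 4 -> HIT, frames=[2,3,4] (faults so far: 3)
  step 5: ref 3 -> HIT, frames=[2,3,4] (faults so far: 3)
  step 6: ref 4 -> HIT, frames=[2,3,4] (faults so far: 3)
  step 7: ref 2 -> HIT, frames=[2,3,4] (faults so far: 3)
  step 8: ref 4 -> HIT, frames=[2,3,4] (faults so far: 3)
  step 9: ref 3 -> HIT, frames=[2,3,4] (faults so far: 3)
  step 10: ref 1 -> FAULT, evict 3, frames=[2,1,4] (faults so far: 4)
  step 11: ref 4 -> HIT, frames=[2,1,4] (faults so far: 4)
  step 12: ref 2 -> HIT, frames=[2,1,4] (faults so far: 4)
  step 13: ref 4 -> HIT, frames=[2,1,4] (faults so far: 4)
  step 14: ref 1 -> HIT, frames=[2,1,4] (faults so far: 4)
  step 15: ref 4 -> HIT, frames=[2,1,4] (faults so far: 4)
  Optimal total faults: 4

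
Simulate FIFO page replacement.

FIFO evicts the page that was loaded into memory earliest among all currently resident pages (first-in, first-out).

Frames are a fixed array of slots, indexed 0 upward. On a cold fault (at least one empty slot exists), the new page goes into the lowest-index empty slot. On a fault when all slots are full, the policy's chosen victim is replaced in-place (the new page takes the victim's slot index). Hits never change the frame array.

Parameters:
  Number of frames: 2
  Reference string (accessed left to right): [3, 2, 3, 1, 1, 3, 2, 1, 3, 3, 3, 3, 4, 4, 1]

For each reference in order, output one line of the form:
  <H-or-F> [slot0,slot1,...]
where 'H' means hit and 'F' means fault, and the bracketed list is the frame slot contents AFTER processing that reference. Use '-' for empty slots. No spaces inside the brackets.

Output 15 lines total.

F [3,-]
F [3,2]
H [3,2]
F [1,2]
H [1,2]
F [1,3]
F [2,3]
F [2,1]
F [3,1]
H [3,1]
H [3,1]
H [3,1]
F [3,4]
H [3,4]
F [1,4]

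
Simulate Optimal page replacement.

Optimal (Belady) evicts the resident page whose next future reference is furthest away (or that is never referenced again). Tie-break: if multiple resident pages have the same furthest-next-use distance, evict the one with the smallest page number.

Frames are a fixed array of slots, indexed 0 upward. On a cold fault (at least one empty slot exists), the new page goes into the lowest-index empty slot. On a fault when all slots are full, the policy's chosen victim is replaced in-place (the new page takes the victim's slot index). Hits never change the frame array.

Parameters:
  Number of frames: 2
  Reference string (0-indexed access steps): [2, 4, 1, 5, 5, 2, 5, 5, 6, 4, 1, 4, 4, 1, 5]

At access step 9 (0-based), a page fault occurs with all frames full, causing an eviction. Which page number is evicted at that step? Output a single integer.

Step 0: ref 2 -> FAULT, frames=[2,-]
Step 1: ref 4 -> FAULT, frames=[2,4]
Step 2: ref 1 -> FAULT, evict 4, frames=[2,1]
Step 3: ref 5 -> FAULT, evict 1, frames=[2,5]
Step 4: ref 5 -> HIT, frames=[2,5]
Step 5: ref 2 -> HIT, frames=[2,5]
Step 6: ref 5 -> HIT, frames=[2,5]
Step 7: ref 5 -> HIT, frames=[2,5]
Step 8: ref 6 -> FAULT, evict 2, frames=[6,5]
Step 9: ref 4 -> FAULT, evict 6, frames=[4,5]
At step 9: evicted page 6

Answer: 6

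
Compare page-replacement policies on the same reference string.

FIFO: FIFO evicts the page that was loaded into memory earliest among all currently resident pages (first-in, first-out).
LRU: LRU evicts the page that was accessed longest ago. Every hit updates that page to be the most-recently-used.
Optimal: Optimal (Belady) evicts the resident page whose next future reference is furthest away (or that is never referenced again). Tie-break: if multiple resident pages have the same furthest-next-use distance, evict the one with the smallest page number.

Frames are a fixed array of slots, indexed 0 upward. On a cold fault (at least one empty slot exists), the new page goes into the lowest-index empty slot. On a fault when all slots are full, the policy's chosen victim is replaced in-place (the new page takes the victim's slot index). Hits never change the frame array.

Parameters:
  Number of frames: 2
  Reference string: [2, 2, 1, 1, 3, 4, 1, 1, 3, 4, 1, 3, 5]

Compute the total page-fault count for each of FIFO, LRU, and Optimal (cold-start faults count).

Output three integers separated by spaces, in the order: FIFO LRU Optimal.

--- FIFO ---
  step 0: ref 2 -> FAULT, frames=[2,-] (faults so far: 1)
  step 1: ref 2 -> HIT, frames=[2,-] (faults so far: 1)
  step 2: ref 1 -> FAULT, frames=[2,1] (faults so far: 2)
  step 3: ref 1 -> HIT, frames=[2,1] (faults so far: 2)
  step 4: ref 3 -> FAULT, evict 2, frames=[3,1] (faults so far: 3)
  step 5: ref 4 -> FAULT, evict 1, frames=[3,4] (faults so far: 4)
  step 6: ref 1 -> FAULT, evict 3, frames=[1,4] (faults so far: 5)
  step 7: ref 1 -> HIT, frames=[1,4] (faults so far: 5)
  step 8: ref 3 -> FAULT, evict 4, frames=[1,3] (faults so far: 6)
  step 9: ref 4 -> FAULT, evict 1, frames=[4,3] (faults so far: 7)
  step 10: ref 1 -> FAULT, evict 3, frames=[4,1] (faults so far: 8)
  step 11: ref 3 -> FAULT, evict 4, frames=[3,1] (faults so far: 9)
  step 12: ref 5 -> FAULT, evict 1, frames=[3,5] (faults so far: 10)
  FIFO total faults: 10
--- LRU ---
  step 0: ref 2 -> FAULT, frames=[2,-] (faults so far: 1)
  step 1: ref 2 -> HIT, frames=[2,-] (faults so far: 1)
  step 2: ref 1 -> FAULT, frames=[2,1] (faults so far: 2)
  step 3: ref 1 -> HIT, frames=[2,1] (faults so far: 2)
  step 4: ref 3 -> FAULT, evict 2, frames=[3,1] (faults so far: 3)
  step 5: ref 4 -> FAULT, evict 1, frames=[3,4] (faults so far: 4)
  step 6: ref 1 -> FAULT, evict 3, frames=[1,4] (faults so far: 5)
  step 7: ref 1 -> HIT, frames=[1,4] (faults so far: 5)
  step 8: ref 3 -> FAULT, evict 4, frames=[1,3] (faults so far: 6)
  step 9: ref 4 -> FAULT, evict 1, frames=[4,3] (faults so far: 7)
  step 10: ref 1 -> FAULT, evict 3, frames=[4,1] (faults so far: 8)
  step 11: ref 3 -> FAULT, evict 4, frames=[3,1] (faults so far: 9)
  step 12: ref 5 -> FAULT, evict 1, frames=[3,5] (faults so far: 10)
  LRU total faults: 10
--- Optimal ---
  step 0: ref 2 -> FAULT, frames=[2,-] (faults so far: 1)
  step 1: ref 2 -> HIT, frames=[2,-] (faults so far: 1)
  step 2: ref 1 -> FAULT, frames=[2,1] (faults so far: 2)
  step 3: ref 1 -> HIT, frames=[2,1] (faults so far: 2)
  step 4: ref 3 -> FAULT, evict 2, frames=[3,1] (faults so far: 3)
  step 5: ref 4 -> FAULT, evict 3, frames=[4,1] (faults so far: 4)
  step 6: ref 1 -> HIT, frames=[4,1] (faults so far: 4)
  step 7: ref 1 -> HIT, frames=[4,1] (faults so far: 4)
  step 8: ref 3 -> FAULT, evict 1, frames=[4,3] (faults so far: 5)
  step 9: ref 4 -> HIT, frames=[4,3] (faults so far: 5)
  step 10: ref 1 -> FAULT, evict 4, frames=[1,3] (faults so far: 6)
  step 11: ref 3 -> HIT, frames=[1,3] (faults so far: 6)
  step 12: ref 5 -> FAULT, evict 1, frames=[5,3] (faults so far: 7)
  Optimal total faults: 7

Answer: 10 10 7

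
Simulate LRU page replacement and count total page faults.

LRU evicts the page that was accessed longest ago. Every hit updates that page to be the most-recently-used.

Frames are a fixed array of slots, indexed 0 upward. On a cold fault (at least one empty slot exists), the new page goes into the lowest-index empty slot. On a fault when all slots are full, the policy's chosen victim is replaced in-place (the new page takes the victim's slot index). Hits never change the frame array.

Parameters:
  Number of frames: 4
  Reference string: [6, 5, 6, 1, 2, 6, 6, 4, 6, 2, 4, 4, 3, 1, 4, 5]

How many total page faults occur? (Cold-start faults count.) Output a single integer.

Step 0: ref 6 → FAULT, frames=[6,-,-,-]
Step 1: ref 5 → FAULT, frames=[6,5,-,-]
Step 2: ref 6 → HIT, frames=[6,5,-,-]
Step 3: ref 1 → FAULT, frames=[6,5,1,-]
Step 4: ref 2 → FAULT, frames=[6,5,1,2]
Step 5: ref 6 → HIT, frames=[6,5,1,2]
Step 6: ref 6 → HIT, frames=[6,5,1,2]
Step 7: ref 4 → FAULT (evict 5), frames=[6,4,1,2]
Step 8: ref 6 → HIT, frames=[6,4,1,2]
Step 9: ref 2 → HIT, frames=[6,4,1,2]
Step 10: ref 4 → HIT, frames=[6,4,1,2]
Step 11: ref 4 → HIT, frames=[6,4,1,2]
Step 12: ref 3 → FAULT (evict 1), frames=[6,4,3,2]
Step 13: ref 1 → FAULT (evict 6), frames=[1,4,3,2]
Step 14: ref 4 → HIT, frames=[1,4,3,2]
Step 15: ref 5 → FAULT (evict 2), frames=[1,4,3,5]
Total faults: 8

Answer: 8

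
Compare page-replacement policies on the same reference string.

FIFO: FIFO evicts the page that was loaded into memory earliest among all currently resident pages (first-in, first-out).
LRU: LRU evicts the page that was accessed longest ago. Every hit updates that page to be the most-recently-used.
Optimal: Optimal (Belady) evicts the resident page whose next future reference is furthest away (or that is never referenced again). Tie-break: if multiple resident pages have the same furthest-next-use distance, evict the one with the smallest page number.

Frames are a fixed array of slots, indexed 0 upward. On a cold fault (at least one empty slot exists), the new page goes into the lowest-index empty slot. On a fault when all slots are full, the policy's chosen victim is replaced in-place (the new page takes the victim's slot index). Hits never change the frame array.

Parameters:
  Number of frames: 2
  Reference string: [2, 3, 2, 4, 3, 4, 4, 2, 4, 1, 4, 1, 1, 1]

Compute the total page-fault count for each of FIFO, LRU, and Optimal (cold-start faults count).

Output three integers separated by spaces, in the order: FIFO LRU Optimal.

--- FIFO ---
  step 0: ref 2 -> FAULT, frames=[2,-] (faults so far: 1)
  step 1: ref 3 -> FAULT, frames=[2,3] (faults so far: 2)
  step 2: ref 2 -> HIT, frames=[2,3] (faults so far: 2)
  step 3: ref 4 -> FAULT, evict 2, frames=[4,3] (faults so far: 3)
  step 4: ref 3 -> HIT, frames=[4,3] (faults so far: 3)
  step 5: ref 4 -> HIT, frames=[4,3] (faults so far: 3)
  step 6: ref 4 -> HIT, frames=[4,3] (faults so far: 3)
  step 7: ref 2 -> FAULT, evict 3, frames=[4,2] (faults so far: 4)
  step 8: ref 4 -> HIT, frames=[4,2] (faults so far: 4)
  step 9: ref 1 -> FAULT, evict 4, frames=[1,2] (faults so far: 5)
  step 10: ref 4 -> FAULT, evict 2, frames=[1,4] (faults so far: 6)
  step 11: ref 1 -> HIT, frames=[1,4] (faults so far: 6)
  step 12: ref 1 -> HIT, frames=[1,4] (faults so far: 6)
  step 13: ref 1 -> HIT, frames=[1,4] (faults so far: 6)
  FIFO total faults: 6
--- LRU ---
  step 0: ref 2 -> FAULT, frames=[2,-] (faults so far: 1)
  step 1: ref 3 -> FAULT, frames=[2,3] (faults so far: 2)
  step 2: ref 2 -> HIT, frames=[2,3] (faults so far: 2)
  step 3: ref 4 -> FAULT, evict 3, frames=[2,4] (faults so far: 3)
  step 4: ref 3 -> FAULT, evict 2, frames=[3,4] (faults so far: 4)
  step 5: ref 4 -> HIT, frames=[3,4] (faults so far: 4)
  step 6: ref 4 -> HIT, frames=[3,4] (faults so far: 4)
  step 7: ref 2 -> FAULT, evict 3, frames=[2,4] (faults so far: 5)
  step 8: ref 4 -> HIT, frames=[2,4] (faults so far: 5)
  step 9: ref 1 -> FAULT, evict 2, frames=[1,4] (faults so far: 6)
  step 10: ref 4 -> HIT, frames=[1,4] (faults so far: 6)
  step 11: ref 1 -> HIT, frames=[1,4] (faults so far: 6)
  step 12: ref 1 -> HIT, frames=[1,4] (faults so far: 6)
  step 13: ref 1 -> HIT, frames=[1,4] (faults so far: 6)
  LRU total faults: 6
--- Optimal ---
  step 0: ref 2 -> FAULT, frames=[2,-] (faults so far: 1)
  step 1: ref 3 -> FAULT, frames=[2,3] (faults so far: 2)
  step 2: ref 2 -> HIT, frames=[2,3] (faults so far: 2)
  step 3: ref 4 -> FAULT, evict 2, frames=[4,3] (faults so far: 3)
  step 4: ref 3 -> HIT, frames=[4,3] (faults so far: 3)
  step 5: ref 4 -> HIT, frames=[4,3] (faults so far: 3)
  step 6: ref 4 -> HIT, frames=[4,3] (faults so far: 3)
  step 7: ref 2 -> FAULT, evict 3, frames=[4,2] (faults so far: 4)
  step 8: ref 4 -> HIT, frames=[4,2] (faults so far: 4)
  step 9: ref 1 -> FAULT, evict 2, frames=[4,1] (faults so far: 5)
  step 10: ref 4 -> HIT, frames=[4,1] (faults so far: 5)
  step 11: ref 1 -> HIT, frames=[4,1] (faults so far: 5)
  step 12: ref 1 -> HIT, frames=[4,1] (faults so far: 5)
  step 13: ref 1 -> HIT, frames=[4,1] (faults so far: 5)
  Optimal total faults: 5

Answer: 6 6 5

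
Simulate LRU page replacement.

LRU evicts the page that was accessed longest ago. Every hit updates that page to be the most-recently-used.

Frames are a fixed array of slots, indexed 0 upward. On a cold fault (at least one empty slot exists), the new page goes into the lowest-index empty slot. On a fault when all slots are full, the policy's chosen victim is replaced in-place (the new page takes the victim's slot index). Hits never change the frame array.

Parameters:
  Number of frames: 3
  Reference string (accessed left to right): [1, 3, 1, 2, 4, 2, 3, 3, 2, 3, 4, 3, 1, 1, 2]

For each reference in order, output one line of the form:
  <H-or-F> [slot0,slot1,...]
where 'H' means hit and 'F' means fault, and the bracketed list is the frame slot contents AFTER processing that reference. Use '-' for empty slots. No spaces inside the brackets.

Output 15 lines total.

F [1,-,-]
F [1,3,-]
H [1,3,-]
F [1,3,2]
F [1,4,2]
H [1,4,2]
F [3,4,2]
H [3,4,2]
H [3,4,2]
H [3,4,2]
H [3,4,2]
H [3,4,2]
F [3,4,1]
H [3,4,1]
F [3,2,1]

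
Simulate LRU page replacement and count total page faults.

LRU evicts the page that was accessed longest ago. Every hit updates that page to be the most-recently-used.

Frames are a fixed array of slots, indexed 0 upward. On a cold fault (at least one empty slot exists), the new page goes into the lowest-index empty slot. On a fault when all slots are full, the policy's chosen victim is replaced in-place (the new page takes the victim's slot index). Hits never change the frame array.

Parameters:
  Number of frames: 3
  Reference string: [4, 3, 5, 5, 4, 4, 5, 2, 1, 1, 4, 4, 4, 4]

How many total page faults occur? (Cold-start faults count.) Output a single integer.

Answer: 6

Derivation:
Step 0: ref 4 → FAULT, frames=[4,-,-]
Step 1: ref 3 → FAULT, frames=[4,3,-]
Step 2: ref 5 → FAULT, frames=[4,3,5]
Step 3: ref 5 → HIT, frames=[4,3,5]
Step 4: ref 4 → HIT, frames=[4,3,5]
Step 5: ref 4 → HIT, frames=[4,3,5]
Step 6: ref 5 → HIT, frames=[4,3,5]
Step 7: ref 2 → FAULT (evict 3), frames=[4,2,5]
Step 8: ref 1 → FAULT (evict 4), frames=[1,2,5]
Step 9: ref 1 → HIT, frames=[1,2,5]
Step 10: ref 4 → FAULT (evict 5), frames=[1,2,4]
Step 11: ref 4 → HIT, frames=[1,2,4]
Step 12: ref 4 → HIT, frames=[1,2,4]
Step 13: ref 4 → HIT, frames=[1,2,4]
Total faults: 6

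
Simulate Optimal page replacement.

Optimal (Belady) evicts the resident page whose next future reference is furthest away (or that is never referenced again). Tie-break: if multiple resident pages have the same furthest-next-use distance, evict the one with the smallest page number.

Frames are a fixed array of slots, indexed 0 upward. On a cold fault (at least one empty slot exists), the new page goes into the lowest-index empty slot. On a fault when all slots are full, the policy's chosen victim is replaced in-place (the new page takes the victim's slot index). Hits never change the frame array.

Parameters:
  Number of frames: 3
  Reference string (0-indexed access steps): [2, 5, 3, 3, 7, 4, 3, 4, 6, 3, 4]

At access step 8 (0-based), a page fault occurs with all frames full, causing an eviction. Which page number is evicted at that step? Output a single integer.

Step 0: ref 2 -> FAULT, frames=[2,-,-]
Step 1: ref 5 -> FAULT, frames=[2,5,-]
Step 2: ref 3 -> FAULT, frames=[2,5,3]
Step 3: ref 3 -> HIT, frames=[2,5,3]
Step 4: ref 7 -> FAULT, evict 2, frames=[7,5,3]
Step 5: ref 4 -> FAULT, evict 5, frames=[7,4,3]
Step 6: ref 3 -> HIT, frames=[7,4,3]
Step 7: ref 4 -> HIT, frames=[7,4,3]
Step 8: ref 6 -> FAULT, evict 7, frames=[6,4,3]
At step 8: evicted page 7

Answer: 7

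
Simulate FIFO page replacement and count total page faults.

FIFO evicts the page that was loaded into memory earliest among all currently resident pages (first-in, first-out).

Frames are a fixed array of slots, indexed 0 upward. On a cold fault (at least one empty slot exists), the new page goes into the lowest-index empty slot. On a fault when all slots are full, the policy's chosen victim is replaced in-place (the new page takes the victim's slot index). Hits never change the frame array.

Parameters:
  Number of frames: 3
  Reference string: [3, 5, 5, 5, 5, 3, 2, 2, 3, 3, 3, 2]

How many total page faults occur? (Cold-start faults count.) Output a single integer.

Step 0: ref 3 → FAULT, frames=[3,-,-]
Step 1: ref 5 → FAULT, frames=[3,5,-]
Step 2: ref 5 → HIT, frames=[3,5,-]
Step 3: ref 5 → HIT, frames=[3,5,-]
Step 4: ref 5 → HIT, frames=[3,5,-]
Step 5: ref 3 → HIT, frames=[3,5,-]
Step 6: ref 2 → FAULT, frames=[3,5,2]
Step 7: ref 2 → HIT, frames=[3,5,2]
Step 8: ref 3 → HIT, frames=[3,5,2]
Step 9: ref 3 → HIT, frames=[3,5,2]
Step 10: ref 3 → HIT, frames=[3,5,2]
Step 11: ref 2 → HIT, frames=[3,5,2]
Total faults: 3

Answer: 3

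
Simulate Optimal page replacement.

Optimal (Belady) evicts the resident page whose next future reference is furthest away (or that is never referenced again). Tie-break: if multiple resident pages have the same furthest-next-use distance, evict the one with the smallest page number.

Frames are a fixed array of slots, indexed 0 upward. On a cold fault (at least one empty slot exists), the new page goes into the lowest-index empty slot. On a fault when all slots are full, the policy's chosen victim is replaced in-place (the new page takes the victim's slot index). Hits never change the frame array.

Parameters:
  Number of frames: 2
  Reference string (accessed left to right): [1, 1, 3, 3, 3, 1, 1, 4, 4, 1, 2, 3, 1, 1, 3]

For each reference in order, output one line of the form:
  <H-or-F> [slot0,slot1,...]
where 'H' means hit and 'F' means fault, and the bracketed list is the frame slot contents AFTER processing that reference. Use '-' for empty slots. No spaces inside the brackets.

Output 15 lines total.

F [1,-]
H [1,-]
F [1,3]
H [1,3]
H [1,3]
H [1,3]
H [1,3]
F [1,4]
H [1,4]
H [1,4]
F [1,2]
F [1,3]
H [1,3]
H [1,3]
H [1,3]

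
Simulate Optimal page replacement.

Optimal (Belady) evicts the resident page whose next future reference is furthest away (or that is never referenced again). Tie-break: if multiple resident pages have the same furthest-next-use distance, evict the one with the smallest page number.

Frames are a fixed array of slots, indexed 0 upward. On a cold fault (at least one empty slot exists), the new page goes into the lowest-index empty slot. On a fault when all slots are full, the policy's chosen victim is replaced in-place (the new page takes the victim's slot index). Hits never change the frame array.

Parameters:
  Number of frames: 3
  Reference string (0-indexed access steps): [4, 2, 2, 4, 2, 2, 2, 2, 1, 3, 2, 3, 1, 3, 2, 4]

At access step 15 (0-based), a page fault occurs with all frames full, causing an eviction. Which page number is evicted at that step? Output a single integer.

Step 0: ref 4 -> FAULT, frames=[4,-,-]
Step 1: ref 2 -> FAULT, frames=[4,2,-]
Step 2: ref 2 -> HIT, frames=[4,2,-]
Step 3: ref 4 -> HIT, frames=[4,2,-]
Step 4: ref 2 -> HIT, frames=[4,2,-]
Step 5: ref 2 -> HIT, frames=[4,2,-]
Step 6: ref 2 -> HIT, frames=[4,2,-]
Step 7: ref 2 -> HIT, frames=[4,2,-]
Step 8: ref 1 -> FAULT, frames=[4,2,1]
Step 9: ref 3 -> FAULT, evict 4, frames=[3,2,1]
Step 10: ref 2 -> HIT, frames=[3,2,1]
Step 11: ref 3 -> HIT, frames=[3,2,1]
Step 12: ref 1 -> HIT, frames=[3,2,1]
Step 13: ref 3 -> HIT, frames=[3,2,1]
Step 14: ref 2 -> HIT, frames=[3,2,1]
Step 15: ref 4 -> FAULT, evict 1, frames=[3,2,4]
At step 15: evicted page 1

Answer: 1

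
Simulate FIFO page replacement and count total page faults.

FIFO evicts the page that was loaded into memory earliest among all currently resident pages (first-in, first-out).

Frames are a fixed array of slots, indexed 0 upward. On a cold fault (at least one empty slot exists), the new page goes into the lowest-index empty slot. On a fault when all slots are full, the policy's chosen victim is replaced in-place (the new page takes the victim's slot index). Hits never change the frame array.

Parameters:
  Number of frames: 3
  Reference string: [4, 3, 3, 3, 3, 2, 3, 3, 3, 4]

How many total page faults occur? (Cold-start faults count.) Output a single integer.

Step 0: ref 4 → FAULT, frames=[4,-,-]
Step 1: ref 3 → FAULT, frames=[4,3,-]
Step 2: ref 3 → HIT, frames=[4,3,-]
Step 3: ref 3 → HIT, frames=[4,3,-]
Step 4: ref 3 → HIT, frames=[4,3,-]
Step 5: ref 2 → FAULT, frames=[4,3,2]
Step 6: ref 3 → HIT, frames=[4,3,2]
Step 7: ref 3 → HIT, frames=[4,3,2]
Step 8: ref 3 → HIT, frames=[4,3,2]
Step 9: ref 4 → HIT, frames=[4,3,2]
Total faults: 3

Answer: 3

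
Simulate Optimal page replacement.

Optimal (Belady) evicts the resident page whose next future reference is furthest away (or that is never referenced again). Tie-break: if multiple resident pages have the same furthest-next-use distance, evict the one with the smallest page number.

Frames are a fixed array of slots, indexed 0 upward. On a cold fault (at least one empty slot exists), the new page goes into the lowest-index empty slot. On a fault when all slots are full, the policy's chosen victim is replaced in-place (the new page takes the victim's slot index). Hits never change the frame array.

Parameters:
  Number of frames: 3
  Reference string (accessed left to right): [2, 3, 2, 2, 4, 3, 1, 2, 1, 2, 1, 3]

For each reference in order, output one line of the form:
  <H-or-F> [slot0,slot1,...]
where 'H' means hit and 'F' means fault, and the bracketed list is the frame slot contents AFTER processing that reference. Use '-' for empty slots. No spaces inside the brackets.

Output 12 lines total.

F [2,-,-]
F [2,3,-]
H [2,3,-]
H [2,3,-]
F [2,3,4]
H [2,3,4]
F [2,3,1]
H [2,3,1]
H [2,3,1]
H [2,3,1]
H [2,3,1]
H [2,3,1]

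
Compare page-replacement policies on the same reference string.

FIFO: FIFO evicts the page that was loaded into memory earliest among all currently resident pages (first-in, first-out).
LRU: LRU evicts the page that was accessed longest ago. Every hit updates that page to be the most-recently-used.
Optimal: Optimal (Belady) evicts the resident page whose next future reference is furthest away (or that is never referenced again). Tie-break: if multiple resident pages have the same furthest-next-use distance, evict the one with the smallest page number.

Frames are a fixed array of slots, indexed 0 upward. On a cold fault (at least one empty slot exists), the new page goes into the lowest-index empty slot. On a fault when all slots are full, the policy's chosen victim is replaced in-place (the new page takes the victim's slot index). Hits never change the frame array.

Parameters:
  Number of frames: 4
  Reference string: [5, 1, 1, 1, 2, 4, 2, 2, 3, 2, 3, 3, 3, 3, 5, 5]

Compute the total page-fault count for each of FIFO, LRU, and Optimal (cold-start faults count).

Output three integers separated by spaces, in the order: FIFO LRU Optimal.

--- FIFO ---
  step 0: ref 5 -> FAULT, frames=[5,-,-,-] (faults so far: 1)
  step 1: ref 1 -> FAULT, frames=[5,1,-,-] (faults so far: 2)
  step 2: ref 1 -> HIT, frames=[5,1,-,-] (faults so far: 2)
  step 3: ref 1 -> HIT, frames=[5,1,-,-] (faults so far: 2)
  step 4: ref 2 -> FAULT, frames=[5,1,2,-] (faults so far: 3)
  step 5: ref 4 -> FAULT, frames=[5,1,2,4] (faults so far: 4)
  step 6: ref 2 -> HIT, frames=[5,1,2,4] (faults so far: 4)
  step 7: ref 2 -> HIT, frames=[5,1,2,4] (faults so far: 4)
  step 8: ref 3 -> FAULT, evict 5, frames=[3,1,2,4] (faults so far: 5)
  step 9: ref 2 -> HIT, frames=[3,1,2,4] (faults so far: 5)
  step 10: ref 3 -> HIT, frames=[3,1,2,4] (faults so far: 5)
  step 11: ref 3 -> HIT, frames=[3,1,2,4] (faults so far: 5)
  step 12: ref 3 -> HIT, frames=[3,1,2,4] (faults so far: 5)
  step 13: ref 3 -> HIT, frames=[3,1,2,4] (faults so far: 5)
  step 14: ref 5 -> FAULT, evict 1, frames=[3,5,2,4] (faults so far: 6)
  step 15: ref 5 -> HIT, frames=[3,5,2,4] (faults so far: 6)
  FIFO total faults: 6
--- LRU ---
  step 0: ref 5 -> FAULT, frames=[5,-,-,-] (faults so far: 1)
  step 1: ref 1 -> FAULT, frames=[5,1,-,-] (faults so far: 2)
  step 2: ref 1 -> HIT, frames=[5,1,-,-] (faults so far: 2)
  step 3: ref 1 -> HIT, frames=[5,1,-,-] (faults so far: 2)
  step 4: ref 2 -> FAULT, frames=[5,1,2,-] (faults so far: 3)
  step 5: ref 4 -> FAULT, frames=[5,1,2,4] (faults so far: 4)
  step 6: ref 2 -> HIT, frames=[5,1,2,4] (faults so far: 4)
  step 7: ref 2 -> HIT, frames=[5,1,2,4] (faults so far: 4)
  step 8: ref 3 -> FAULT, evict 5, frames=[3,1,2,4] (faults so far: 5)
  step 9: ref 2 -> HIT, frames=[3,1,2,4] (faults so far: 5)
  step 10: ref 3 -> HIT, frames=[3,1,2,4] (faults so far: 5)
  step 11: ref 3 -> HIT, frames=[3,1,2,4] (faults so far: 5)
  step 12: ref 3 -> HIT, frames=[3,1,2,4] (faults so far: 5)
  step 13: ref 3 -> HIT, frames=[3,1,2,4] (faults so far: 5)
  step 14: ref 5 -> FAULT, evict 1, frames=[3,5,2,4] (faults so far: 6)
  step 15: ref 5 -> HIT, frames=[3,5,2,4] (faults so far: 6)
  LRU total faults: 6
--- Optimal ---
  step 0: ref 5 -> FAULT, frames=[5,-,-,-] (faults so far: 1)
  step 1: ref 1 -> FAULT, frames=[5,1,-,-] (faults so far: 2)
  step 2: ref 1 -> HIT, frames=[5,1,-,-] (faults so far: 2)
  step 3: ref 1 -> HIT, frames=[5,1,-,-] (faults so far: 2)
  step 4: ref 2 -> FAULT, frames=[5,1,2,-] (faults so far: 3)
  step 5: ref 4 -> FAULT, frames=[5,1,2,4] (faults so far: 4)
  step 6: ref 2 -> HIT, frames=[5,1,2,4] (faults so far: 4)
  step 7: ref 2 -> HIT, frames=[5,1,2,4] (faults so far: 4)
  step 8: ref 3 -> FAULT, evict 1, frames=[5,3,2,4] (faults so far: 5)
  step 9: ref 2 -> HIT, frames=[5,3,2,4] (faults so far: 5)
  step 10: ref 3 -> HIT, frames=[5,3,2,4] (faults so far: 5)
  step 11: ref 3 -> HIT, frames=[5,3,2,4] (faults so far: 5)
  step 12: ref 3 -> HIT, frames=[5,3,2,4] (faults so far: 5)
  step 13: ref 3 -> HIT, frames=[5,3,2,4] (faults so far: 5)
  step 14: ref 5 -> HIT, frames=[5,3,2,4] (faults so far: 5)
  step 15: ref 5 -> HIT, frames=[5,3,2,4] (faults so far: 5)
  Optimal total faults: 5

Answer: 6 6 5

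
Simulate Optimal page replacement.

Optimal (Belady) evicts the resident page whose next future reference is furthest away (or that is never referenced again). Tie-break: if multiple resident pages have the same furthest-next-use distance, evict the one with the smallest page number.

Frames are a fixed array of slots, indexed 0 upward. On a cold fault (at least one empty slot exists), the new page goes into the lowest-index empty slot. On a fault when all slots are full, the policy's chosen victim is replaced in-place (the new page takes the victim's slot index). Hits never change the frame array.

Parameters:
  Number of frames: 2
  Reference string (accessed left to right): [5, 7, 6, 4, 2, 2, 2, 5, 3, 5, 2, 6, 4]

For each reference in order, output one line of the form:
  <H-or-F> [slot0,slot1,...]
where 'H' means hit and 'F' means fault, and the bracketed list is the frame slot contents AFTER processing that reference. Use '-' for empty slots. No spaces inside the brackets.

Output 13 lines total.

F [5,-]
F [5,7]
F [5,6]
F [5,4]
F [5,2]
H [5,2]
H [5,2]
H [5,2]
F [5,3]
H [5,3]
F [5,2]
F [5,6]
F [4,6]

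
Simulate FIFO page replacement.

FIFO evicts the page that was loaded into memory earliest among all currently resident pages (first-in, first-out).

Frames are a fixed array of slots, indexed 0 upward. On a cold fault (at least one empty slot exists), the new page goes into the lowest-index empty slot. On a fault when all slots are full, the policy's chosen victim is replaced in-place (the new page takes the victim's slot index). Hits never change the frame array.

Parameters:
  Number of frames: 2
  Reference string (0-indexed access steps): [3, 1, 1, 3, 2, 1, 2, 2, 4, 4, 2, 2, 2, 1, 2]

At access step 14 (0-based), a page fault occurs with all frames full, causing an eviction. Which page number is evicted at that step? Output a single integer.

Answer: 4

Derivation:
Step 0: ref 3 -> FAULT, frames=[3,-]
Step 1: ref 1 -> FAULT, frames=[3,1]
Step 2: ref 1 -> HIT, frames=[3,1]
Step 3: ref 3 -> HIT, frames=[3,1]
Step 4: ref 2 -> FAULT, evict 3, frames=[2,1]
Step 5: ref 1 -> HIT, frames=[2,1]
Step 6: ref 2 -> HIT, frames=[2,1]
Step 7: ref 2 -> HIT, frames=[2,1]
Step 8: ref 4 -> FAULT, evict 1, frames=[2,4]
Step 9: ref 4 -> HIT, frames=[2,4]
Step 10: ref 2 -> HIT, frames=[2,4]
Step 11: ref 2 -> HIT, frames=[2,4]
Step 12: ref 2 -> HIT, frames=[2,4]
Step 13: ref 1 -> FAULT, evict 2, frames=[1,4]
Step 14: ref 2 -> FAULT, evict 4, frames=[1,2]
At step 14: evicted page 4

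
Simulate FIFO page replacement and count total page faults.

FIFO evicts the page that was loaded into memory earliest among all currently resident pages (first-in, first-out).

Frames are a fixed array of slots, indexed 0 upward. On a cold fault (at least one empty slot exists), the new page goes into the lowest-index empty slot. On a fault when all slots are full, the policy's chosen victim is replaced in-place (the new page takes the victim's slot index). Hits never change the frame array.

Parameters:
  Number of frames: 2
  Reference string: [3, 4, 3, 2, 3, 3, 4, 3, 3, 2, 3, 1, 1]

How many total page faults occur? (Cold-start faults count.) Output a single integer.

Step 0: ref 3 → FAULT, frames=[3,-]
Step 1: ref 4 → FAULT, frames=[3,4]
Step 2: ref 3 → HIT, frames=[3,4]
Step 3: ref 2 → FAULT (evict 3), frames=[2,4]
Step 4: ref 3 → FAULT (evict 4), frames=[2,3]
Step 5: ref 3 → HIT, frames=[2,3]
Step 6: ref 4 → FAULT (evict 2), frames=[4,3]
Step 7: ref 3 → HIT, frames=[4,3]
Step 8: ref 3 → HIT, frames=[4,3]
Step 9: ref 2 → FAULT (evict 3), frames=[4,2]
Step 10: ref 3 → FAULT (evict 4), frames=[3,2]
Step 11: ref 1 → FAULT (evict 2), frames=[3,1]
Step 12: ref 1 → HIT, frames=[3,1]
Total faults: 8

Answer: 8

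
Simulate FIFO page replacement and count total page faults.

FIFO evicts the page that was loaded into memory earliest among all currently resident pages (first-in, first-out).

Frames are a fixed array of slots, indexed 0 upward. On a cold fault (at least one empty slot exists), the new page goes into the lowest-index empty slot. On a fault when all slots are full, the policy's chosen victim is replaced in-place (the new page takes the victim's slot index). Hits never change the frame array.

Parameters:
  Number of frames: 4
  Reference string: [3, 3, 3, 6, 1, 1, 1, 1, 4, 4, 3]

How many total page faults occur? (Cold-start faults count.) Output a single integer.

Answer: 4

Derivation:
Step 0: ref 3 → FAULT, frames=[3,-,-,-]
Step 1: ref 3 → HIT, frames=[3,-,-,-]
Step 2: ref 3 → HIT, frames=[3,-,-,-]
Step 3: ref 6 → FAULT, frames=[3,6,-,-]
Step 4: ref 1 → FAULT, frames=[3,6,1,-]
Step 5: ref 1 → HIT, frames=[3,6,1,-]
Step 6: ref 1 → HIT, frames=[3,6,1,-]
Step 7: ref 1 → HIT, frames=[3,6,1,-]
Step 8: ref 4 → FAULT, frames=[3,6,1,4]
Step 9: ref 4 → HIT, frames=[3,6,1,4]
Step 10: ref 3 → HIT, frames=[3,6,1,4]
Total faults: 4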